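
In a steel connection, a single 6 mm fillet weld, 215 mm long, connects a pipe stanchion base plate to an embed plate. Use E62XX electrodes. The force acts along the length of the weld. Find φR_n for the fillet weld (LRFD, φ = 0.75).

φR_n ≈ 254 kN

E62XX → F_EXX = 620 MPa.
Effective throat t_e = 0.707 × 6 = 4.242 mm.
Total length L = 215 mm; A_we = 4.242 × 215 = 912 mm².
F_nw = 0.6 F_EXX = 0.6 × 620 = 372 MPa.
φR_n = 0.75 × 372 × 912 × 10⁻³ = 254.5 kN.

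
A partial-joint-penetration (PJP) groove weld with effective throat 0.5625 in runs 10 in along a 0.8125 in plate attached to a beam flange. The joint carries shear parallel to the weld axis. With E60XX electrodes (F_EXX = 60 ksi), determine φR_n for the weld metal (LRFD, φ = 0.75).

Effective throat (given) t_e = 0.5625 in.
A_we = 0.5625 × 10 = 5.625 in².
F_nw = 0.6 F_EXX = 36 ksi.
φR_n = 0.75 × 36 × 5.625 = 151.9 kip.

φR_n ≈ 152 kip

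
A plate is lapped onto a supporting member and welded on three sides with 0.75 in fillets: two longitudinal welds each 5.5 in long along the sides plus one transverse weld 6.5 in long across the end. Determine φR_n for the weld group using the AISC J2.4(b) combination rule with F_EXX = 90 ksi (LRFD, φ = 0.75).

t_e = 0.707 × 0.75 = 0.5302 in.
R_nwl = 0.6 × 90 × 0.5302 × 11 = 315 kip (longitudinal, 2 welds).
R_nwt = 0.6 × 90 × 0.5302 × 6.5 = 186.1 kip (transverse, base value).
(i) R_nwl + R_nwt = 501.1 kip; (ii) 0.85 R_nwl + 1.5 R_nwt = 546.9 kip.
R_n = max = 546.9 kip [governs: (ii)]; φR_n = 410.2 kip.

φR_n ≈ 410 kip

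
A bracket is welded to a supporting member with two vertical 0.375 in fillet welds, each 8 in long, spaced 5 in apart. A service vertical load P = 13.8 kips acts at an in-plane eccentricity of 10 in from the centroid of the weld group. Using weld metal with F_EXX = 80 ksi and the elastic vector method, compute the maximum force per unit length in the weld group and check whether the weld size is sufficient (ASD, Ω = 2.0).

f_max ≈ 4.04 kip/in; adequate

Total weld length L_w = 16 in. Treat welds as unit-width lines.
Polar moment about centroid: J = 2[d³/12 + d(b/2)²] = 2[8³/12 + 8×2.5²] = 185.3 in³.
Direct shear f_v = P/L_w = 13.8 / 16 = 0.8625 kip/in (vertical).
Torsion M = P·e = 13.8 × 10 = 138 kip·in.
Critical point at (x, y) = (2.5, 4) from centroid. f_tx = M·y/J = 2.978 kip/in; f_ty = M·x/J = 1.862 kip/in.
Resultant f_max = √[f_tx² + (f_v + f_ty)²] = √[2.978² + (0.8625 + 1.862)²] = 4.036 kip/in.
Capacity per unit length: r_n/Ω = (1/2.0) × 0.6 × 80 × (0.707 × 0.375) = 6.363 kip/in.
4.036 ≤ 6.363 → adequate.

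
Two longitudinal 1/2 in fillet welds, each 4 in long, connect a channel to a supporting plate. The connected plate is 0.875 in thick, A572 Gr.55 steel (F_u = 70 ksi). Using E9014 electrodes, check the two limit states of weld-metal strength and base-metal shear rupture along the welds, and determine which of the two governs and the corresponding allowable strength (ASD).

E90XX → F_EXX = 90 ksi.
t_e = 0.707 × 0.5 = 0.3535 in; L = 8 in.
Weld metal: R_n/Ω = (1/2.0) × 0.6 × 90 × 0.3535 × 8 = 76.36 kip.
Base metal (shear rupture): R_n/Ω = (1/2.0) × 0.6 × 70 × 0.875 × 8 = 147 kip.
Governing: weld metal.

R_n/Ω ≈ 76.4 kip (weld metal governs)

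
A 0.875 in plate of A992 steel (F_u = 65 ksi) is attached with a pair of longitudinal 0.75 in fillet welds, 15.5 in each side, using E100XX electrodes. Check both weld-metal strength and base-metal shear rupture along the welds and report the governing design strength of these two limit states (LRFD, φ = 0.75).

φR_n ≈ 740 kip (weld metal governs)

E100XX → F_EXX = 100 ksi.
t_e = 0.707 × 0.75 = 0.5302 in; L = 31 in.
Weld metal: φR_n = 0.75 × 0.6 × 100 × 0.5302 × 31 = 739.7 kip.
Base metal (shear rupture): φR_n = 0.75 × 0.6 × 65 × 0.875 × 31 = 793.4 kip.
Governing: weld metal.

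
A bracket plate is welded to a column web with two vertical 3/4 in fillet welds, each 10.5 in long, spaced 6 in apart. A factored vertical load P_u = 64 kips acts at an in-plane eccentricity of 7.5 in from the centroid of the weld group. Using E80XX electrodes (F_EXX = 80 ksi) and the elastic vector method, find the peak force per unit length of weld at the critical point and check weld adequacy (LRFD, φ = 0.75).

f_max ≈ 9.49 kip/in; adequate

Total weld length L_w = 21 in. Treat welds as unit-width lines.
Polar moment about centroid: J = 2[d³/12 + d(b/2)²] = 2[10.5³/12 + 10.5×3²] = 381.9 in³.
Direct shear f_v = P/L_w = 64 / 21 = 3.048 kip/in (vertical).
Torsion M = P·e = 64 × 7.5 = 480 kip·in.
Critical point at (x, y) = (3, 5.25) from centroid. f_tx = M·y/J = 6.598 kip/in; f_ty = M·x/J = 3.77 kip/in.
Resultant f_max = √[f_tx² + (f_v + f_ty)²] = √[6.598² + (3.048 + 3.77)²] = 9.488 kip/in.
Capacity per unit length: φr_n = 0.75 × 0.6 × 80 × (0.707 × 0.75) = 19.09 kip/in.
9.488 ≤ 19.09 → adequate.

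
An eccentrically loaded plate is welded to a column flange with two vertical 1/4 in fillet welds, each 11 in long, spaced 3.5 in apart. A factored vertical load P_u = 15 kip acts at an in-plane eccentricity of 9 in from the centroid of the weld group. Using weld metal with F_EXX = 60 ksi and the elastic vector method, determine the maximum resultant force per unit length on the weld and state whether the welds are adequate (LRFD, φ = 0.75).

Total weld length L_w = 22 in. Treat welds as unit-width lines.
Polar moment about centroid: J = 2[d³/12 + d(b/2)²] = 2[11³/12 + 11×1.75²] = 289.2 in³.
Direct shear f_v = P/L_w = 15 / 22 = 0.6818 kip/in (vertical).
Torsion M = P·e = 15 × 9 = 135 kip·in.
Critical point at (x, y) = (1.75, 5.5) from centroid. f_tx = M·y/J = 2.567 kip/in; f_ty = M·x/J = 0.8169 kip/in.
Resultant f_max = √[f_tx² + (f_v + f_ty)²] = √[2.567² + (0.6818 + 0.8169)²] = 2.973 kip/in.
Capacity per unit length: φr_n = 0.75 × 0.6 × 60 × (0.707 × 0.25) = 4.772 kip/in.
2.973 ≤ 4.772 → adequate.

f_max ≈ 2.97 kip/in; adequate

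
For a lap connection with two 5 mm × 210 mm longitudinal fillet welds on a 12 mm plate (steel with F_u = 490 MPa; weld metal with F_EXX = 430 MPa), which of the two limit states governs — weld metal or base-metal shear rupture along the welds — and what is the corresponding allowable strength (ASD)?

R_n/Ω ≈ 192 kN (weld metal governs)

t_e = 0.707 × 5 = 3.535 mm; L = 420 mm.
Weld metal: R_n/Ω = (1/2.0) × 0.6 × 430 × 3.535 × 420 × 10⁻³ = 191.5 kN.
Base metal (shear rupture): R_n/Ω = (1/2.0) × 0.6 × 490 × 12 × 420 × 10⁻³ = 740.9 kN.
Governing: weld metal.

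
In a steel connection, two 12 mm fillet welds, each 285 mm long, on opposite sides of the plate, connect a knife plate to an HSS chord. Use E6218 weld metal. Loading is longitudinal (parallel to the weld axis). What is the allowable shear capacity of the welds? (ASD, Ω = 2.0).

R_n/Ω ≈ 899 kN

E62XX → F_EXX = 620 MPa.
Effective throat t_e = 0.707 × 12 = 8.484 mm.
Total length L = 570 mm; A_we = 8.484 × 570 = 4836 mm².
F_nw = 0.6 F_EXX = 0.6 × 620 = 372 MPa.
R_n = 372 × 4836 × 10⁻³ = 1799 kN; R_n/Ω = 1799/2.0 = 899.5 kN.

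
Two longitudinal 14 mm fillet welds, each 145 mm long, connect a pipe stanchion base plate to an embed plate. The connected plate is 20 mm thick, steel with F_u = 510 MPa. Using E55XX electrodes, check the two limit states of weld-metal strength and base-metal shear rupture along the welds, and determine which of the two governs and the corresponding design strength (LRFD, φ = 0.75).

E55XX → F_EXX = 550 MPa.
t_e = 0.707 × 14 = 9.898 mm; L = 290 mm.
Weld metal: φR_n = 0.75 × 0.6 × 550 × 9.898 × 290 × 10⁻³ = 710.4 kN.
Base metal (shear rupture): φR_n = 0.75 × 0.6 × 510 × 20 × 290 × 10⁻³ = 1331 kN.
Governing: weld metal.

φR_n ≈ 710 kN (weld metal governs)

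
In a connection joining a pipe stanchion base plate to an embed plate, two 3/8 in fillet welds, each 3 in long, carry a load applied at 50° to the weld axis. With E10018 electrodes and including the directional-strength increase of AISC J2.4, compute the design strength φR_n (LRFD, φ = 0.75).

φR_n ≈ 95.6 kips

E100XX → F_EXX = 100 ksi.
t_e = 0.707 × 0.375 = 0.2651 in; A_we = 0.2651 × 6 = 1.591 in².
Directional factor: 1.0 + 0.5 sin^1.5(50°) = 1.335.
F_nw = 0.6 × 100 × 1.335 = 80.11 ksi.
φR_n = 0.75 × 80.11 × 1.591 = 95.58 kips.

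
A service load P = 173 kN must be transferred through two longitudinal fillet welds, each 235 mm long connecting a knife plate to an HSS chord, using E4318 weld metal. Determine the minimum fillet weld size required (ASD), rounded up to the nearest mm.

E43XX → F_EXX = 430 MPa.
Total weld length L = 470 mm.
Required throat t_e = P × Ω / (0.6 F_EXX × L) = 173 × 2.0 / (0.6 × 430 × 470 × 10⁻³) = 2.853 mm.
Required leg w = t_e / 0.707 = 4.036 mm → use 5 mm.

w = 5 mm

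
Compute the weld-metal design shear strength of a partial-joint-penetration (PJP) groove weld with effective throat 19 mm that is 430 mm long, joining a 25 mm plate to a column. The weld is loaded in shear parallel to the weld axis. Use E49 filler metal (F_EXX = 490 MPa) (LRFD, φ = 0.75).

Effective throat (given) t_e = 19 mm.
A_we = 19 × 430 = 8170 mm².
F_nw = 0.6 F_EXX = 294 MPa.
φR_n = 0.75 × 294 × 8170 × 10⁻³ = 1801 kN.

φR_n ≈ 1800 kN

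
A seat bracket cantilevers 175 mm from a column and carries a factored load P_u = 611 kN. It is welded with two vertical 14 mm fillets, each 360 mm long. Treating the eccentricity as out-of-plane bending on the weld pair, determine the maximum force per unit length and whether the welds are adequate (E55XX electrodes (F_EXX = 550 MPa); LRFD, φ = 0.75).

L_w = 2 × 360 = 720 mm; section modulus (unit throat) S = 2 × L²/6 = 43200 mm².
Direct shear f_v = P/L_w = 611×10³/720 = 848.6 N/mm.
Moment M = P × e = 611×10³ × 175 = 106920000 N·mm; bending f_b = M/S = 2475 N/mm.
f_max = √(f_v² + f_b²) = √(848.6² + 2475²) = 2617 N/mm.
φr_n = 0.75 × 0.6 × 550 × (0.707 × 14) = 2450 N/mm → NOT adequate.

f_max ≈ 2620 N/mm; NOT adequate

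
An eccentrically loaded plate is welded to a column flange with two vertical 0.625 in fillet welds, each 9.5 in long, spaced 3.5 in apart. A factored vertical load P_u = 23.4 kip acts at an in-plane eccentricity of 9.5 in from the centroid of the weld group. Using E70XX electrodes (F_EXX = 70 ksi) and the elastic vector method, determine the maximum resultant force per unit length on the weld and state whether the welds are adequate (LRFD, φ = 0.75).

Total weld length L_w = 19 in. Treat welds as unit-width lines.
Polar moment about centroid: J = 2[d³/12 + d(b/2)²] = 2[9.5³/12 + 9.5×1.75²] = 201.1 in³.
Direct shear f_v = P/L_w = 23.4 / 19 = 1.232 kip/in (vertical).
Torsion M = P·e = 23.4 × 9.5 = 222.3 kip·in.
Critical point at (x, y) = (1.75, 4.75) from centroid. f_tx = M·y/J = 5.251 kip/in; f_ty = M·x/J = 1.935 kip/in.
Resultant f_max = √[f_tx² + (f_v + f_ty)²] = √[5.251² + (1.232 + 1.935)²] = 6.132 kip/in.
Capacity per unit length: φr_n = 0.75 × 0.6 × 70 × (0.707 × 0.625) = 13.92 kip/in.
6.132 ≤ 13.92 → adequate.

f_max ≈ 6.13 kip/in; adequate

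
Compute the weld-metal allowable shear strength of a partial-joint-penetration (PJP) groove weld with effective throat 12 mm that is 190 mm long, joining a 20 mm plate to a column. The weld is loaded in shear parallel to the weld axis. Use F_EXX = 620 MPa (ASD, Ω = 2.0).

R_n/Ω ≈ 424 kN

Effective throat (given) t_e = 12 mm.
A_we = 12 × 190 = 2280 mm².
F_nw = 0.6 F_EXX = 372 MPa.
R_n/Ω = (372 × 2280) / 2.0 × 10⁻³ = 424.1 kN.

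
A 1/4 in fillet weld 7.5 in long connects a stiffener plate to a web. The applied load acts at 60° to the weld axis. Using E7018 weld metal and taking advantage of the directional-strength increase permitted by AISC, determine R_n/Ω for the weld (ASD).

R_n/Ω ≈ 39.1 kip

E70XX → F_EXX = 70 ksi.
t_e = 0.707 × 0.25 = 0.1767 in; A_we = 0.1767 × 7.5 = 1.326 in².
Directional factor: 1.0 + 0.5 sin^1.5(60°) = 1.403.
F_nw = 0.6 × 70 × 1.403 = 58.92 ksi.
R_n/Ω = (58.92 × 1.326) / 2.0 = 39.06 kip.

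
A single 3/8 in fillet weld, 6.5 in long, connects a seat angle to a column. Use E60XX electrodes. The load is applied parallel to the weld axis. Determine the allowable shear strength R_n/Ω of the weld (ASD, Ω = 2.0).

R_n/Ω ≈ 31 kips

E60XX → F_EXX = 60 ksi.
Effective throat t_e = 0.707 × 0.375 = 0.2651 in.
Total length L = 6.5 in; A_we = 0.2651 × 6.5 = 1.723 in².
F_nw = 0.6 F_EXX = 0.6 × 60 = 36 ksi.
R_n = 36 × 1.723 = 62.04 kips; R_n/Ω = 62.04/2.0 = 31.02 kips.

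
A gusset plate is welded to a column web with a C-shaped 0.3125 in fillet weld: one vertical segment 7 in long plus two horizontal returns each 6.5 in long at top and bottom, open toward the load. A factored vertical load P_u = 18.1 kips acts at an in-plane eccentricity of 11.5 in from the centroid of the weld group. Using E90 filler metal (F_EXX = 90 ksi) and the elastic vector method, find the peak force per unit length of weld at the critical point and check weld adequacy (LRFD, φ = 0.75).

f_max ≈ 4.89 kip/in; adequate

Total weld length L_w = 20 in. Treat welds as unit-width lines.
Centroid: x̄ = 2×6.5×3.25 / 20 = 2.112 in from the vertical weld.
Polar moment about centroid: J = I_x + I_y = [7³/12 + 2×6.5×3.5²] + [7×2.112² + 2(6.5³/12 + 6.5×1.138²)] = 281.7 in³.
Direct shear f_v = P/L_w = 18.1 / 20 = 0.905 kip/in (vertical).
Torsion M = P·e = 18.1 × 11.5 = 208.15 kip·in.
Critical point at (x, y) = (4.388, 3.5) from centroid. f_tx = M·y/J = 2.587 kip/in; f_ty = M·x/J = 3.242 kip/in.
Resultant f_max = √[f_tx² + (f_v + f_ty)²] = √[2.587² + (0.905 + 3.242)²] = 4.888 kip/in.
Capacity per unit length: φr_n = 0.75 × 0.6 × 90 × (0.707 × 0.3125) = 8.948 kip/in.
4.888 ≤ 8.948 → adequate.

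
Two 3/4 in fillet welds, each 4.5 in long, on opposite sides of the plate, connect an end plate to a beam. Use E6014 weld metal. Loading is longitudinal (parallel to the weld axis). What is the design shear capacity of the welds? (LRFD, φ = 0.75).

φR_n ≈ 129 kip

E60XX → F_EXX = 60 ksi.
Effective throat t_e = 0.707 × 0.75 = 0.5302 in.
Total length L = 9 in; A_we = 0.5302 × 9 = 4.772 in².
F_nw = 0.6 F_EXX = 0.6 × 60 = 36 ksi.
φR_n = 0.75 × 36 × 4.772 = 128.9 kip.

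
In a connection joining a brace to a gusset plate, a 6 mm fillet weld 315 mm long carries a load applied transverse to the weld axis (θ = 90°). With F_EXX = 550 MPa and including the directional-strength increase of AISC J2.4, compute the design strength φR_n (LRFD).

t_e = 0.707 × 6 = 4.242 mm; A_we = 4.242 × 315 = 1336 mm².
Directional factor: 1.0 + 0.5 sin^1.5(90°) = 1.5.
F_nw = 0.6 × 550 × 1.5 = 495 MPa.
φR_n = 0.75 × 495 × 1336 × 10⁻³ = 496.1 kN.

φR_n ≈ 496 kN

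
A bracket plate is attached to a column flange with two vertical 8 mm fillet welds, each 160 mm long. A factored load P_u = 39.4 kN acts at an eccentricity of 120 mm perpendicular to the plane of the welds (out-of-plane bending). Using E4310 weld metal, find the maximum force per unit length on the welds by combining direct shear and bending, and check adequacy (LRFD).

f_max ≈ 568 N/mm; adequate

E43XX → F_EXX = 430 MPa.
L_w = 2 × 160 = 320 mm; section modulus (unit throat) S = 2 × L²/6 = 8533 mm².
Direct shear f_v = P/L_w = 39.4×10³/320 = 123.1 N/mm.
Moment M = P × e = 39.4×10³ × 120 = 4728000 N·mm; bending f_b = M/S = 554.1 N/mm.
f_max = √(f_v² + f_b²) = √(123.1² + 554.1²) = 567.6 N/mm.
φr_n = 0.75 × 0.6 × 430 × (0.707 × 8) = 1094 N/mm → adequate.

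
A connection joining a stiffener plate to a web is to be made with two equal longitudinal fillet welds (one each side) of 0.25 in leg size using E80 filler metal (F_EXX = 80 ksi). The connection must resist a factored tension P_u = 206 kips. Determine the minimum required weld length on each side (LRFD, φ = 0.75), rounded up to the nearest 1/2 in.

Throat t_e = 0.707 × 0.25 = 0.1767 in.
φr_n = 0.75 × 0.6 × 80 × 0.1767 = 6.363 kips/in.
L_req = P_u / φr_n = 206 / 6.363 = 32.37 in total.
Per side: 32.37 / 2 = 16.19 in.
Round up → use L = 16.5 in on each side.

L = 16.5 in on each side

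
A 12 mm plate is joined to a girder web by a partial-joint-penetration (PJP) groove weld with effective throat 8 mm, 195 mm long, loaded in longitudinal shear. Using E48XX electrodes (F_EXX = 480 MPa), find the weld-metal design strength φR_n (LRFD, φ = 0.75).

Effective throat (given) t_e = 8 mm.
A_we = 8 × 195 = 1560 mm².
F_nw = 0.6 F_EXX = 288 MPa.
φR_n = 0.75 × 288 × 1560 × 10⁻³ = 337 kN.

φR_n ≈ 337 kN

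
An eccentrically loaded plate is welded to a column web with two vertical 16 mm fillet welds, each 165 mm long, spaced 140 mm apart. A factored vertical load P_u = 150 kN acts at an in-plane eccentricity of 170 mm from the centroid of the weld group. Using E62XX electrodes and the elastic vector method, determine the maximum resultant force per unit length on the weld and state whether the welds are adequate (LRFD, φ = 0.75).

E62XX → F_EXX = 620 MPa.
Total weld length L_w = 330 mm. Treat welds as unit-width lines.
Polar moment about centroid: J = 2[d³/12 + d(b/2)²] = 2[165³/12 + 165×70²] = 2366000 mm³.
Direct shear f_v = P/L_w = 150×10³ / 330 = 454.5 N/mm (vertical).
Torsion M = P·e = 150×10³ × 170 = 25500000 N·mm.
Critical point at (x, y) = (70, 82.5) from centroid. f_tx = M·y/J = 889.3 N/mm; f_ty = M·x/J = 754.5 N/mm.
Resultant f_max = √[f_tx² + (f_v + f_ty)²] = √[889.3² + (454.5 + 754.5)²] = 1501 N/mm.
Capacity per unit length: φr_n = 0.75 × 0.6 × 620 × (0.707 × 16) = 3156 N/mm.
1501 ≤ 3156 → adequate.

f_max ≈ 1500 N/mm; adequate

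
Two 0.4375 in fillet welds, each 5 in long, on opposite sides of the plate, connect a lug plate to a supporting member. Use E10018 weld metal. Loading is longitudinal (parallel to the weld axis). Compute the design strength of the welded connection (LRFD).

E100XX → F_EXX = 100 ksi.
Effective throat t_e = 0.707 × 0.4375 = 0.3093 in.
Total length L = 10 in; A_we = 0.3093 × 10 = 3.093 in².
F_nw = 0.6 F_EXX = 0.6 × 100 = 60 ksi.
φR_n = 0.75 × 60 × 3.093 = 139.2 kip.

φR_n ≈ 139 kip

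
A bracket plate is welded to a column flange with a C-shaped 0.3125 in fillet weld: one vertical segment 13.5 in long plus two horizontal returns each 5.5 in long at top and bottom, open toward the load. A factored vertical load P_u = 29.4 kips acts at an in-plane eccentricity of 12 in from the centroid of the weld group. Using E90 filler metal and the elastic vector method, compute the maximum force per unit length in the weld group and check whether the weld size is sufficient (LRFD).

f_max ≈ 4.37 kip/in; adequate

E90XX → F_EXX = 90 ksi.
Total weld length L_w = 24.5 in. Treat welds as unit-width lines.
Centroid: x̄ = 2×5.5×2.75 / 24.5 = 1.235 in from the vertical weld.
Polar moment about centroid: J = I_x + I_y = [13.5³/12 + 2×5.5×6.75²] + [13.5×1.235² + 2(5.5³/12 + 5.5×1.515²)] = 779.8 in³.
Direct shear f_v = P/L_w = 29.4 / 24.5 = 1.2 kip/in (vertical).
Torsion M = P·e = 29.4 × 12 = 352.8 kip·in.
Critical point at (x, y) = (4.265, 6.75) from centroid. f_tx = M·y/J = 3.054 kip/in; f_ty = M·x/J = 1.93 kip/in.
Resultant f_max = √[f_tx² + (f_v + f_ty)²] = √[3.054² + (1.2 + 1.93)²] = 4.373 kip/in.
Capacity per unit length: φr_n = 0.75 × 0.6 × 90 × (0.707 × 0.3125) = 8.948 kip/in.
4.373 ≤ 8.948 → adequate.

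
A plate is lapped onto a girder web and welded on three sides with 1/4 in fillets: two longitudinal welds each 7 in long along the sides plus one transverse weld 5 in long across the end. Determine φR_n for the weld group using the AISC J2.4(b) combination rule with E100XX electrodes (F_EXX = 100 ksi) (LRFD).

φR_n ≈ 154 kip

t_e = 0.707 × 0.25 = 0.1767 in.
R_nwl = 0.6 × 100 × 0.1767 × 14 = 148.5 kip (longitudinal, 2 welds).
R_nwt = 0.6 × 100 × 0.1767 × 5 = 53.02 kip (transverse, base value).
(i) R_nwl + R_nwt = 201.5 kip; (ii) 0.85 R_nwl + 1.5 R_nwt = 205.7 kip.
R_n = max = 205.7 kip [governs: (ii)]; φR_n = 154.3 kip.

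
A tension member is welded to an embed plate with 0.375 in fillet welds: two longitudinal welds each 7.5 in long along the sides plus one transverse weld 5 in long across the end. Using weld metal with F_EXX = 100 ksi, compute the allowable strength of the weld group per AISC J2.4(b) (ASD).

t_e = 0.707 × 0.375 = 0.2651 in.
R_nwl = 0.6 × 100 × 0.2651 × 15 = 238.6 kips (longitudinal, 2 welds).
R_nwt = 0.6 × 100 × 0.2651 × 5 = 79.54 kips (transverse, base value).
(i) R_nwl + R_nwt = 318.2 kips; (ii) 0.85 R_nwl + 1.5 R_nwt = 322.1 kips.
R_n = max = 322.1 kips [governs: (ii)]; R_n/Ω = 161.1 kips.

R_n/Ω ≈ 161 kips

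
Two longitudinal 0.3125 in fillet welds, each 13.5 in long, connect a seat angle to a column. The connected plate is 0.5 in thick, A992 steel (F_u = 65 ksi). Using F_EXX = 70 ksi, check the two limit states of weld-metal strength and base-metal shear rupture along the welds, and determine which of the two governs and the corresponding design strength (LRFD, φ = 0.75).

t_e = 0.707 × 0.3125 = 0.2209 in; L = 27 in.
Weld metal: φR_n = 0.75 × 0.6 × 70 × 0.2209 × 27 = 187.9 kips.
Base metal (shear rupture): φR_n = 0.75 × 0.6 × 65 × 0.5 × 27 = 394.9 kips.
Governing: weld metal.

φR_n ≈ 188 kips (weld metal governs)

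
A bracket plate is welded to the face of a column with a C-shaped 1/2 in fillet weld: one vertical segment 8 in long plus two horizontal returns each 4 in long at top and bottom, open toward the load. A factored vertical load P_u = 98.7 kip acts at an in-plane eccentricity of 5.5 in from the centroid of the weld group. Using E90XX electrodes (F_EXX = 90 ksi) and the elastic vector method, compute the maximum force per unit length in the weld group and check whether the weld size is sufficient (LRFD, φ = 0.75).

Total weld length L_w = 16 in. Treat welds as unit-width lines.
Centroid: x̄ = 2×4×2 / 16 = 1 in from the vertical weld.
Polar moment about centroid: J = I_x + I_y = [8³/12 + 2×4×4²] + [8×1² + 2(4³/12 + 4×1²)] = 197.3 in³.
Direct shear f_v = P/L_w = 98.7 / 16 = 6.169 kip/in (vertical).
Torsion M = P·e = 98.7 × 5.5 = 542.85 kip·in.
Critical point at (x, y) = (3, 4) from centroid. f_tx = M·y/J = 11 kip/in; f_ty = M·x/J = 8.253 kip/in.
Resultant f_max = √[f_tx² + (f_v + f_ty)²] = √[11² + (6.169 + 8.253)²] = 18.14 kip/in.
Capacity per unit length: φr_n = 0.75 × 0.6 × 90 × (0.707 × 0.5) = 14.32 kip/in.
18.14 > 14.32 → NOT adequate.

f_max ≈ 18.1 kip/in; NOT adequate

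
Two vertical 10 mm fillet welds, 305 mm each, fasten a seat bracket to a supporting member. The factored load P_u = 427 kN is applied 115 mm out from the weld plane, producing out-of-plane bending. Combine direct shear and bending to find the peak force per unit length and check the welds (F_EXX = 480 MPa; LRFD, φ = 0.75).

f_max ≈ 1730 N/mm; NOT adequate

L_w = 2 × 305 = 610 mm; section modulus (unit throat) S = 2 × L²/6 = 31010 mm².
Direct shear f_v = P/L_w = 427×10³/610 = 700 N/mm.
Moment M = P × e = 427×10³ × 115 = 49105000 N·mm; bending f_b = M/S = 1584 N/mm.
f_max = √(f_v² + f_b²) = √(700² + 1584²) = 1731 N/mm.
φr_n = 0.75 × 0.6 × 480 × (0.707 × 10) = 1527 N/mm → NOT adequate.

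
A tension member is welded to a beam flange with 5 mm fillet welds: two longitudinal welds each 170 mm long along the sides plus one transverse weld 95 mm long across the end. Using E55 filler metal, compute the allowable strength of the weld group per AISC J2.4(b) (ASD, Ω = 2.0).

E55XX → F_EXX = 550 MPa.
t_e = 0.707 × 5 = 3.535 mm.
R_nwl = 0.6 × 550 × 3.535 × 340 × 10⁻³ = 396.6 kN (longitudinal, 2 welds).
R_nwt = 0.6 × 550 × 3.535 × 95 × 10⁻³ = 110.8 kN (transverse, base value).
(i) R_nwl + R_nwt = 507.4 kN; (ii) 0.85 R_nwl + 1.5 R_nwt = 503.4 kN.
R_n = max = 507.4 kN [governs: (i)]; R_n/Ω = 253.7 kN.

R_n/Ω ≈ 254 kN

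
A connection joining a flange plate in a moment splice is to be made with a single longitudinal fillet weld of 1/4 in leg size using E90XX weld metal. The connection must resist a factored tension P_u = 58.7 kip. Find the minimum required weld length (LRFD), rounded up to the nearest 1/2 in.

L = 8.5 in

E90XX → F_EXX = 90 ksi.
Throat t_e = 0.707 × 0.25 = 0.1767 in.
φr_n = 0.75 × 0.6 × 90 × 0.1767 = 7.158 kip/in.
L_req = P_u / φr_n = 58.7 / 7.158 = 8.2 in total.
Round up → use L = 8.5 in.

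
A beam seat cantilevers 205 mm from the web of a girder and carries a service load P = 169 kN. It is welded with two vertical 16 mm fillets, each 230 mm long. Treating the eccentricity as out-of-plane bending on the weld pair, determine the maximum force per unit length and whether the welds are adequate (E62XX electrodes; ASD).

E62XX → F_EXX = 620 MPa.
L_w = 2 × 230 = 460 mm; section modulus (unit throat) S = 2 × L²/6 = 17630 mm².
Direct shear f_v = P/L_w = 169×10³/460 = 367.4 N/mm.
Moment M = P × e = 169×10³ × 205 = 34645000 N·mm; bending f_b = M/S = 1965 N/mm.
f_max = √(f_v² + f_b²) = √(367.4² + 1965²) = 1999 N/mm.
r_n/Ω = (1/2.0) × 0.6 × 620 × (0.707 × 16) = 2104 N/mm → adequate.

f_max ≈ 2000 N/mm; adequate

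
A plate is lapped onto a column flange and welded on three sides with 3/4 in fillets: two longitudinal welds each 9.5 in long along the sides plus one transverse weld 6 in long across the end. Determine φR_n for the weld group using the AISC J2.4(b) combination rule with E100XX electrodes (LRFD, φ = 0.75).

φR_n ≈ 600 kips

E100XX → F_EXX = 100 ksi.
t_e = 0.707 × 0.75 = 0.5302 in.
R_nwl = 0.6 × 100 × 0.5302 × 19 = 604.5 kips (longitudinal, 2 welds).
R_nwt = 0.6 × 100 × 0.5302 × 6 = 190.9 kips (transverse, base value).
(i) R_nwl + R_nwt = 795.4 kips; (ii) 0.85 R_nwl + 1.5 R_nwt = 800.1 kips.
R_n = max = 800.1 kips [governs: (ii)]; φR_n = 600.1 kips.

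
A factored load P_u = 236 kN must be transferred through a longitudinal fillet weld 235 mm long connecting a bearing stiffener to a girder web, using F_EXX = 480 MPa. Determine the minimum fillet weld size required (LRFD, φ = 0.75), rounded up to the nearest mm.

Total weld length L = 235 mm.
Required throat t_e = P_u / (φ × 0.6 F_EXX × L) = 236 / (0.75 × 0.6 × 480 × 235 × 10⁻³) = 4.649 mm.
Required leg w = t_e / 0.707 = 6.576 mm → use 7 mm.

w = 7 mm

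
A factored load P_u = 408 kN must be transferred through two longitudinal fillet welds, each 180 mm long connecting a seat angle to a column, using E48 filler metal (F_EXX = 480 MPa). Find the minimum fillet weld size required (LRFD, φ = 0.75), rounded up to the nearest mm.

w = 8 mm

Total weld length L = 360 mm.
Required throat t_e = P_u / (φ × 0.6 F_EXX × L) = 408 / (0.75 × 0.6 × 480 × 360 × 10⁻³) = 5.247 mm.
Required leg w = t_e / 0.707 = 7.421 mm → use 8 mm.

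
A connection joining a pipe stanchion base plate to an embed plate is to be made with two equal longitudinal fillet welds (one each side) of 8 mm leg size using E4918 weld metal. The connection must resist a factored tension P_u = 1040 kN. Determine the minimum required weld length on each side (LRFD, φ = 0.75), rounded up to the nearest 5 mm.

E49XX → F_EXX = 490 MPa.
Throat t_e = 0.707 × 8 = 5.656 mm.
φr_n = 0.75 × 0.6 × 490 × 5.656 × 10⁻³ = 1.247 kN/mm.
L_req = P_u / φr_n = 1040 / 1.247 = 833.9 mm total.
Per side: 833.9 / 2 = 417 mm.
Round up → use L = 420 mm on each side.

L = 420 mm on each side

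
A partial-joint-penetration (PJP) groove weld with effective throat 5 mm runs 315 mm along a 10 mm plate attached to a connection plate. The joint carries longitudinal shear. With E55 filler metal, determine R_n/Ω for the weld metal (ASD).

E55XX → F_EXX = 550 MPa.
Effective throat (given) t_e = 5 mm.
A_we = 5 × 315 = 1575 mm².
F_nw = 0.6 F_EXX = 330 MPa.
R_n/Ω = (330 × 1575) / 2.0 × 10⁻³ = 259.9 kN.

R_n/Ω ≈ 260 kN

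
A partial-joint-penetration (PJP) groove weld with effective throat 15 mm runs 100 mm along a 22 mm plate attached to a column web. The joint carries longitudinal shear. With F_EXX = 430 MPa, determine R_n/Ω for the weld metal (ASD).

Effective throat (given) t_e = 15 mm.
A_we = 15 × 100 = 1500 mm².
F_nw = 0.6 F_EXX = 258 MPa.
R_n/Ω = (258 × 1500) / 2.0 × 10⁻³ = 193.5 kN.

R_n/Ω ≈ 194 kN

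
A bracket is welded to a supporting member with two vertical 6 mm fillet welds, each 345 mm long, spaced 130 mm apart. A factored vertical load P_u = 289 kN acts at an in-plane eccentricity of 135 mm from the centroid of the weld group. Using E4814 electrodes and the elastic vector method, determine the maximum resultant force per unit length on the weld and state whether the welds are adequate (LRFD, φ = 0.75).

f_max ≈ 968 N/mm; NOT adequate

E48XX → F_EXX = 480 MPa.
Total weld length L_w = 690 mm. Treat welds as unit-width lines.
Polar moment about centroid: J = 2[d³/12 + d(b/2)²] = 2[345³/12 + 345×65²] = 9759000 mm³.
Direct shear f_v = P/L_w = 289×10³ / 690 = 418.8 N/mm (vertical).
Torsion M = P·e = 289×10³ × 135 = 39015000 N·mm.
Critical point at (x, y) = (65, 172.5) from centroid. f_tx = M·y/J = 689.6 N/mm; f_ty = M·x/J = 259.9 N/mm.
Resultant f_max = √[f_tx² + (f_v + f_ty)²] = √[689.6² + (418.8 + 259.9)²] = 967.6 N/mm.
Capacity per unit length: φr_n = 0.75 × 0.6 × 480 × (0.707 × 6) = 916.3 N/mm.
967.6 > 916.3 → NOT adequate.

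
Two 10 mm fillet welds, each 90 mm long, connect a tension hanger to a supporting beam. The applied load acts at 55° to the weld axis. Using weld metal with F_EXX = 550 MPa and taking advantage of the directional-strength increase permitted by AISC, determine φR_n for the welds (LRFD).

t_e = 0.707 × 10 = 7.07 mm; A_we = 7.07 × 180 = 1273 mm².
Directional factor: 1.0 + 0.5 sin^1.5(55°) = 1.371.
F_nw = 0.6 × 550 × 1.371 = 452.3 MPa.
φR_n = 0.75 × 452.3 × 1273 × 10⁻³ = 431.7 kN.

φR_n ≈ 432 kN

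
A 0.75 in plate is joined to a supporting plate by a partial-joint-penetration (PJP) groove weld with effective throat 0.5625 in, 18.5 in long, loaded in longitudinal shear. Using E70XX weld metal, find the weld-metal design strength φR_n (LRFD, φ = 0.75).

φR_n ≈ 328 kips

E70XX → F_EXX = 70 ksi.
Effective throat (given) t_e = 0.5625 in.
A_we = 0.5625 × 18.5 = 10.41 in².
F_nw = 0.6 F_EXX = 42 ksi.
φR_n = 0.75 × 42 × 10.41 = 327.8 kips.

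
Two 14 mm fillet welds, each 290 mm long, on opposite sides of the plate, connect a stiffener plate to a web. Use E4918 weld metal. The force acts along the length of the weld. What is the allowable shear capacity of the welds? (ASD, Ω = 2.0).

R_n/Ω ≈ 844 kN

E49XX → F_EXX = 490 MPa.
Effective throat t_e = 0.707 × 14 = 9.898 mm.
Total length L = 580 mm; A_we = 9.898 × 580 = 5741 mm².
F_nw = 0.6 F_EXX = 0.6 × 490 = 294 MPa.
R_n = 294 × 5741 × 10⁻³ = 1688 kN; R_n/Ω = 1688/2.0 = 843.9 kN.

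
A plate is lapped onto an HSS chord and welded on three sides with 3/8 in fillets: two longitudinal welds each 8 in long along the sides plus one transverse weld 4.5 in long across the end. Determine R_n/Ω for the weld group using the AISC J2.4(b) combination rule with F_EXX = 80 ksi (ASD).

t_e = 0.707 × 0.375 = 0.2651 in.
R_nwl = 0.6 × 80 × 0.2651 × 16 = 203.6 kip (longitudinal, 2 welds).
R_nwt = 0.6 × 80 × 0.2651 × 4.5 = 57.27 kip (transverse, base value).
(i) R_nwl + R_nwt = 260.9 kip; (ii) 0.85 R_nwl + 1.5 R_nwt = 259 kip.
R_n = max = 260.9 kip [governs: (i)]; R_n/Ω = 130.4 kip.

R_n/Ω ≈ 130 kip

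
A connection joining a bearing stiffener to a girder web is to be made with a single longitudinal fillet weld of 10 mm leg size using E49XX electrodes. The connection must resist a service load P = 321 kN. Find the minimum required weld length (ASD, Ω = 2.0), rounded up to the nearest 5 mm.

L = 310 mm

E49XX → F_EXX = 490 MPa.
Throat t_e = 0.707 × 10 = 7.07 mm.
r_n/Ω = (0.6 × 490 × 7.07) / 2.0 = 1039 N/mm = 1.039 kN/mm.
L_req = P / (r_n/Ω) = 321 / 1.039 = 308.9 mm total.
Round up → use L = 310 mm.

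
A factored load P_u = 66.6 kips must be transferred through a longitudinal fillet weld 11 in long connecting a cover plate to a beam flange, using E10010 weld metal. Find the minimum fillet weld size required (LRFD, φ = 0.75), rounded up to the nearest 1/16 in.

E100XX → F_EXX = 100 ksi.
Total weld length L = 11 in.
Required throat t_e = P_u / (φ × 0.6 F_EXX × L) = 66.6 / (0.75 × 0.6 × 100 × 11) = 0.1345 in.
Required leg w = t_e / 0.707 = 0.1903 in → use 1/4 in.

w = 1/4 in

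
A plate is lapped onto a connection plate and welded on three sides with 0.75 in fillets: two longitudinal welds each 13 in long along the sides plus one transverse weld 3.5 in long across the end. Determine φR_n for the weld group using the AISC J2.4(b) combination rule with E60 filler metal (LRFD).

φR_n ≈ 422 kips

E60XX → F_EXX = 60 ksi.
t_e = 0.707 × 0.75 = 0.5302 in.
R_nwl = 0.6 × 60 × 0.5302 × 26 = 496.3 kips (longitudinal, 2 welds).
R_nwt = 0.6 × 60 × 0.5302 × 3.5 = 66.81 kips (transverse, base value).
(i) R_nwl + R_nwt = 563.1 kips; (ii) 0.85 R_nwl + 1.5 R_nwt = 522.1 kips.
R_n = max = 563.1 kips [governs: (i)]; φR_n = 422.3 kips.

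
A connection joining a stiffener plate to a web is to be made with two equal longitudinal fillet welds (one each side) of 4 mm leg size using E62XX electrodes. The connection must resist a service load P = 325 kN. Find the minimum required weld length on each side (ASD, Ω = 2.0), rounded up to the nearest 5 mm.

L = 310 mm on each side

E62XX → F_EXX = 620 MPa.
Throat t_e = 0.707 × 4 = 2.828 mm.
r_n/Ω = (0.6 × 620 × 2.828) / 2.0 = 526 N/mm = 0.526 kN/mm.
L_req = P / (r_n/Ω) = 325 / 0.526 = 617.9 mm total.
Per side: 617.9 / 2 = 308.9 mm.
Round up → use L = 310 mm on each side.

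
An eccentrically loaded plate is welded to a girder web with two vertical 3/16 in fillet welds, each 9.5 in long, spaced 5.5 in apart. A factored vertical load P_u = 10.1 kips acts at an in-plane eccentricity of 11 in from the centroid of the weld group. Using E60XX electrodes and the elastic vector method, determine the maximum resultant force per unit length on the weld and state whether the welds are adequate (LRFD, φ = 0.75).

f_max ≈ 2.44 kip/in; adequate

E60XX → F_EXX = 60 ksi.
Total weld length L_w = 19 in. Treat welds as unit-width lines.
Polar moment about centroid: J = 2[d³/12 + d(b/2)²] = 2[9.5³/12 + 9.5×2.75²] = 286.6 in³.
Direct shear f_v = P/L_w = 10.1 / 19 = 0.5316 kip/in (vertical).
Torsion M = P·e = 10.1 × 11 = 111.1 kip·in.
Critical point at (x, y) = (2.75, 4.75) from centroid. f_tx = M·y/J = 1.841 kip/in; f_ty = M·x/J = 1.066 kip/in.
Resultant f_max = √[f_tx² + (f_v + f_ty)²] = √[1.841² + (0.5316 + 1.066)²] = 2.438 kip/in.
Capacity per unit length: φr_n = 0.75 × 0.6 × 60 × (0.707 × 0.1875) = 3.579 kip/in.
2.438 ≤ 3.579 → adequate.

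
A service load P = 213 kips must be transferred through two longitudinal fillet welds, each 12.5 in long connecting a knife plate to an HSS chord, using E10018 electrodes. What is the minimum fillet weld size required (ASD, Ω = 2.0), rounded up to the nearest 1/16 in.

E100XX → F_EXX = 100 ksi.
Total weld length L = 25 in.
Required throat t_e = P × Ω / (0.6 F_EXX × L) = 213 × 2.0 / (0.6 × 100 × 25) = 0.284 in.
Required leg w = t_e / 0.707 = 0.4017 in → use 7/16 in.

w = 7/16 in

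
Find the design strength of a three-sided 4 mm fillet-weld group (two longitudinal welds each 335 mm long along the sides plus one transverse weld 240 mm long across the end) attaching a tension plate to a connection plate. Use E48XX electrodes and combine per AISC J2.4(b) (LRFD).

E48XX → F_EXX = 480 MPa.
t_e = 0.707 × 4 = 2.828 mm.
R_nwl = 0.6 × 480 × 2.828 × 670 × 10⁻³ = 545.7 kN (longitudinal, 2 welds).
R_nwt = 0.6 × 480 × 2.828 × 240 × 10⁻³ = 195.5 kN (transverse, base value).
(i) R_nwl + R_nwt = 741.2 kN; (ii) 0.85 R_nwl + 1.5 R_nwt = 757 kN.
R_n = max = 757 kN [governs: (ii)]; φR_n = 567.8 kN.

φR_n ≈ 568 kN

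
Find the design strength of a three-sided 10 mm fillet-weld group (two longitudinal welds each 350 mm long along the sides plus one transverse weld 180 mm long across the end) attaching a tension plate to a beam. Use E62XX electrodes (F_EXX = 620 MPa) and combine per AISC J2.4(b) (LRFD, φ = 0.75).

t_e = 0.707 × 10 = 7.07 mm.
R_nwl = 0.6 × 620 × 7.07 × 700 × 10⁻³ = 1841 kN (longitudinal, 2 welds).
R_nwt = 0.6 × 620 × 7.07 × 180 × 10⁻³ = 473.4 kN (transverse, base value).
(i) R_nwl + R_nwt = 2314 kN; (ii) 0.85 R_nwl + 1.5 R_nwt = 2275 kN.
R_n = max = 2314 kN [governs: (i)]; φR_n = 1736 kN.

φR_n ≈ 1740 kN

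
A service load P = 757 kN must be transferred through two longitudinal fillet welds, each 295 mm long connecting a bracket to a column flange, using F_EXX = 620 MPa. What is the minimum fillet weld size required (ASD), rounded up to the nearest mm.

Total weld length L = 590 mm.
Required throat t_e = P × Ω / (0.6 F_EXX × L) = 757 × 2.0 / (0.6 × 620 × 590 × 10⁻³) = 6.898 mm.
Required leg w = t_e / 0.707 = 9.757 mm → use 10 mm.

w = 10 mm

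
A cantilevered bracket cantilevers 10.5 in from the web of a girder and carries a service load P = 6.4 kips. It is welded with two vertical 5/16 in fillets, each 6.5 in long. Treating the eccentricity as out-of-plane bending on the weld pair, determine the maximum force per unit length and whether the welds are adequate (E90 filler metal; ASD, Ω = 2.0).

E90XX → F_EXX = 90 ksi.
L_w = 2 × 6.5 = 13 in; section modulus (unit throat) S = 2 × L²/6 = 14.08 in².
Direct shear f_v = P/L_w = 6.4/13 = 0.4923 kip/in.
Moment M = P × e = 6.4 × 10.5 = 67.2 kip·in; bending f_b = M/S = 4.772 kip/in.
f_max = √(f_v² + f_b²) = √(0.4923² + 4.772²) = 4.797 kip/in.
r_n/Ω = (1/2.0) × 0.6 × 90 × (0.707 × 0.3125) = 5.965 kip/in → adequate.

f_max ≈ 4.8 kip/in; adequate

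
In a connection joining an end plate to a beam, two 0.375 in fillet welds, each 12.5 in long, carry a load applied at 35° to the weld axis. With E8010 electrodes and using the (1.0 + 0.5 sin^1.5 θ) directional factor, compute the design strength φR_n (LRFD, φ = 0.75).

E80XX → F_EXX = 80 ksi.
t_e = 0.707 × 0.375 = 0.2651 in; A_we = 0.2651 × 25 = 6.628 in².
Directional factor: 1.0 + 0.5 sin^1.5(35°) = 1.217.
F_nw = 0.6 × 80 × 1.217 = 58.43 ksi.
φR_n = 0.75 × 58.43 × 6.628 = 290.4 kip.

φR_n ≈ 290 kip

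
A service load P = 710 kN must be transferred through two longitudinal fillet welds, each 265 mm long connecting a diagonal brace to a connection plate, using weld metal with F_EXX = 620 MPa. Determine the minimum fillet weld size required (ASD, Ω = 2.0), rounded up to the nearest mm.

w = 11 mm

Total weld length L = 530 mm.
Required throat t_e = P × Ω / (0.6 F_EXX × L) = 710 × 2.0 / (0.6 × 620 × 530 × 10⁻³) = 7.202 mm.
Required leg w = t_e / 0.707 = 10.19 mm → use 11 mm.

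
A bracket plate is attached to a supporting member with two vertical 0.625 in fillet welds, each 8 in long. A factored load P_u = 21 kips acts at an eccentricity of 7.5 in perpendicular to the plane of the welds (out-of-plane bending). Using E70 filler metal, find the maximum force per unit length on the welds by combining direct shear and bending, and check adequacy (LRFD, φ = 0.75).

f_max ≈ 7.5 kip/in; adequate

E70XX → F_EXX = 70 ksi.
L_w = 2 × 8 = 16 in; section modulus (unit throat) S = 2 × L²/6 = 21.33 in².
Direct shear f_v = P/L_w = 21/16 = 1.312 kip/in.
Moment M = P × e = 21 × 7.5 = 157.5 kip·in; bending f_b = M/S = 7.383 kip/in.
f_max = √(f_v² + f_b²) = √(1.312² + 7.383²) = 7.499 kip/in.
φr_n = 0.75 × 0.6 × 70 × (0.707 × 0.625) = 13.92 kip/in → adequate.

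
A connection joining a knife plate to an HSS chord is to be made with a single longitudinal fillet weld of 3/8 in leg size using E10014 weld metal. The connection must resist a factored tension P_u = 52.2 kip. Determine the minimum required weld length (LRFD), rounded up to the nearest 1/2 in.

L = 4.5 in

E100XX → F_EXX = 100 ksi.
Throat t_e = 0.707 × 0.375 = 0.2651 in.
φr_n = 0.75 × 0.6 × 100 × 0.2651 = 11.93 kip/in.
L_req = P_u / φr_n = 52.2 / 11.93 = 4.375 in total.
Round up → use L = 4.5 in.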